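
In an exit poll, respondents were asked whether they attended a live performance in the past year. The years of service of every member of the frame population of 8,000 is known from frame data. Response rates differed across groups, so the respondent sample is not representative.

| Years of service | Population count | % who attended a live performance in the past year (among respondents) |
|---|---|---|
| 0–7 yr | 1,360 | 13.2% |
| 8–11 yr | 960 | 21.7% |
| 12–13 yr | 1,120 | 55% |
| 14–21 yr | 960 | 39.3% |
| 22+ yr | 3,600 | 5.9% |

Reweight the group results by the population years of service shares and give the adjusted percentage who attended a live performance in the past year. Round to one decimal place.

Weight each group's respondent value by its population share:
  0–7 yr: (1,360/8,000) × 13.2 = 2.244
  8–11 yr: (960/8,000) × 21.7 = 2.604
  12–13 yr: (1,120/8,000) × 55 = 7.7
  14–21 yr: (960/8,000) × 39.3 = 4.716
  22+ yr: (3,600/8,000) × 5.9 = 2.655
Post-stratified estimate = 19.919 → 19.9%.

19.9%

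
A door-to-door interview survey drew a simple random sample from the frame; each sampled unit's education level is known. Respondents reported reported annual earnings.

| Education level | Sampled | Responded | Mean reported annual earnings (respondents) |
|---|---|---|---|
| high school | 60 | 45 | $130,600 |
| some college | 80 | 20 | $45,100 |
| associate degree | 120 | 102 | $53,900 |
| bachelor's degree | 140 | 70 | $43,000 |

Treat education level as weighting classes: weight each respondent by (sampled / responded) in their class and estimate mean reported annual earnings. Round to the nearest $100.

$59,800

Class response rates: high school 45/60 = 75%, some college 20/80 = 25%, associate degree 102/120 = 85%, bachelor's degree 70/140 = 50%.
With weight = n_sampled/n_responded per class, the weighted class total is n_sampled:
  high school: 60 × 130,600 = 7,836,000
  some college: 80 × 45,100 = 3,608,000
  associate degree: 120 × 53,900 = 6,468,000
  bachelor's degree: 140 × 43,000 = 6,020,000
Adjusted estimate = 23,932,000 / 400 = 59,830 → $59,800.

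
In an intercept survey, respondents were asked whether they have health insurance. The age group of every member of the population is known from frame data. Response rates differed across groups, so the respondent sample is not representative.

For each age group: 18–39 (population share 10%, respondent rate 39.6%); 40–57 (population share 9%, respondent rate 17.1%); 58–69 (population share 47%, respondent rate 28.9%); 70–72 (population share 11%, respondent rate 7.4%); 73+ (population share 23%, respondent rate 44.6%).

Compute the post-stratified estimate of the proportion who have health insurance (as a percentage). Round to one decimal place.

Reweight to the known age group distribution:
  18–39: 0.1 × 39.6 = 3.96
  40–57: 0.09 × 17.1 = 1.539
  58–69: 0.47 × 28.9 = 13.583
  70–72: 0.11 × 7.4 = 0.814
  73+: 0.23 × 44.6 = 10.258
Post-stratified estimate = 30.154 → 30.2%.

30.2%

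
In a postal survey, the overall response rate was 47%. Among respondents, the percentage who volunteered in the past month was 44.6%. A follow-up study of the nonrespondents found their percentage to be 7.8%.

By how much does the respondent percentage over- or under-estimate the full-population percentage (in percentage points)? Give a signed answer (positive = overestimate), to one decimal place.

Nonresponse fraction = 1 − 0.47 = 0.53.
Bias = (nonresponse fraction) × (respondent percentage − nonrespondent percentage)
     = 0.53 × (44.6 − 7.8) = 0.53 × 36.8 = 19.504.

+19.5 percentage points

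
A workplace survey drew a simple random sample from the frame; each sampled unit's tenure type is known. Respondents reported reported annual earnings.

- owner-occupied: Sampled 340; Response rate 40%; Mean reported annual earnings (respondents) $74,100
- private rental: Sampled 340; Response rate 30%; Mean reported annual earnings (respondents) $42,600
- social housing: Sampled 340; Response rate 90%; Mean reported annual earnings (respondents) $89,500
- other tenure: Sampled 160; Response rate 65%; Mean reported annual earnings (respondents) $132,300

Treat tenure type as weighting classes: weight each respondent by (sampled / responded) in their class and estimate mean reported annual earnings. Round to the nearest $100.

Inverse-response-rate weighting restores each class to its sampled count, so class totals weight by n_sampled:
  owner-occupied: 340 × 74,100 = 25,194,000
  private rental: 340 × 42,600 = 14,484,000
  social housing: 340 × 89,500 = 30,430,000
  other tenure: 160 × 132,300 = 21,168,000
Adjusted estimate = 91,276,000 / 1,180 = 77352.5 → $77,400.

$77,400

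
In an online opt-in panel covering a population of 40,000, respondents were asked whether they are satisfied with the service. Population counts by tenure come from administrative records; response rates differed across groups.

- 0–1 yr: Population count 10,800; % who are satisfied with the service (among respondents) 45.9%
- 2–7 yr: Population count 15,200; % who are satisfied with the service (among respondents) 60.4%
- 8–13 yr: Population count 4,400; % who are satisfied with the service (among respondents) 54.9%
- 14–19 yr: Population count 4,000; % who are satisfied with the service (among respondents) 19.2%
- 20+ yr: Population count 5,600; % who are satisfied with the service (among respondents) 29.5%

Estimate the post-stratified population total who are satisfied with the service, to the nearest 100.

Estimated count per cell = population count × respondent percentage:
  0–1 yr: 10,800 × 45.9% = 4957.2
  2–7 yr: 15,200 × 60.4% = 9180.8
  8–13 yr: 4,400 × 54.9% = 2415.6
  14–19 yr: 4,000 × 19.2% = 768
  20+ yr: 5,600 × 29.5% = 1652
Estimated total = 18973.6 → 19,000.

19,000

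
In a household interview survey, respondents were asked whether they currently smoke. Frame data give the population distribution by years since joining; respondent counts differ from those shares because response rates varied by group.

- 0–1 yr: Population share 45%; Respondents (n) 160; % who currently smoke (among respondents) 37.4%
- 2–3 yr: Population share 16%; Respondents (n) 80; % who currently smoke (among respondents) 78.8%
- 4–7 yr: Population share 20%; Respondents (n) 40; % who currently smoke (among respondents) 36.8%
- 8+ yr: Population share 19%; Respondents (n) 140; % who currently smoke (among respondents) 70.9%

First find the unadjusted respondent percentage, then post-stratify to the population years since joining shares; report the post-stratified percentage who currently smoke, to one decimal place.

Naive respondent-only estimate (weights = respondent counts):
  (160/420)×37.4 + (80/420)×78.8 + (40/420)×36.8 + (140/420)×70.9 = 56.3952%
Post-stratifying to population shares instead:
  0.45×37.4 + 0.16×78.8 + 0.2×36.8 + 0.19×70.9 = 50.269%

50.3%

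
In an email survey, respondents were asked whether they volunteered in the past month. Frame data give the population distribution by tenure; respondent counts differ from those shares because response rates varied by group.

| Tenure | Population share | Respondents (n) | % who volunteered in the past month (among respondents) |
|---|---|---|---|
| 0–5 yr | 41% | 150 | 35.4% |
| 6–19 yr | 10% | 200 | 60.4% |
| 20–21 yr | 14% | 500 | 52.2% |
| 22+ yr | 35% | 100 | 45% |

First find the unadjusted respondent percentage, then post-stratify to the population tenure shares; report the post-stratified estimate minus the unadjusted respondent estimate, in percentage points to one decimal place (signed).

-6.9 percentage points

Naive respondent-only estimate (weights = respondent counts):
  (150/950)×35.4 + (200/950)×60.4 + (500/950)×52.2 + (100/950)×45 = 50.5158%
Reweighting by population tenure shares:
  0.41×35.4 + 0.1×60.4 + 0.14×52.2 + 0.35×45 = 43.612%
Difference = 43.612 − 50.5158 = -6.9038 pp.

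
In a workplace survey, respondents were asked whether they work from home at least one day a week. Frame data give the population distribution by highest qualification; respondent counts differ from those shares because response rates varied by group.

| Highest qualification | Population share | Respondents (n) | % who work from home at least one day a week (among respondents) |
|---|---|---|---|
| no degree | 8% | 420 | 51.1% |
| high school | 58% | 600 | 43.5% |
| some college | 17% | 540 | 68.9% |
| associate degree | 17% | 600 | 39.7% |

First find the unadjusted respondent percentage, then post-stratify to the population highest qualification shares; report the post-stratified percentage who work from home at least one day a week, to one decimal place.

47.8%

Naive respondent-only estimate (weights = respondent counts):
  (420/2160)×51.1 + (600/2160)×43.5 + (540/2160)×68.9 + (600/2160)×39.7 = 50.2722%
Post-stratified estimate weights by population shares:
  0.08×51.1 + 0.58×43.5 + 0.17×68.9 + 0.17×39.7 = 47.78%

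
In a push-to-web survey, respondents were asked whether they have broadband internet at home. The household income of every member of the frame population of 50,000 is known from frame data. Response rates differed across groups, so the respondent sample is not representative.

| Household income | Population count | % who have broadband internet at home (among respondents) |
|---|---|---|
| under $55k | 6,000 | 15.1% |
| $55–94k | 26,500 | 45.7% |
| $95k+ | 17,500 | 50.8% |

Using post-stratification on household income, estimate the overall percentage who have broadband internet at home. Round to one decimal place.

Reweight to the known household income distribution:
  under $55k: (6,000/50,000) × 15.1 = 1.812
  $55–94k: (26,500/50,000) × 45.7 = 24.221
  $95k+: (17,500/50,000) × 50.8 = 17.78
Post-stratified estimate = 43.813 → 43.8%.

43.8%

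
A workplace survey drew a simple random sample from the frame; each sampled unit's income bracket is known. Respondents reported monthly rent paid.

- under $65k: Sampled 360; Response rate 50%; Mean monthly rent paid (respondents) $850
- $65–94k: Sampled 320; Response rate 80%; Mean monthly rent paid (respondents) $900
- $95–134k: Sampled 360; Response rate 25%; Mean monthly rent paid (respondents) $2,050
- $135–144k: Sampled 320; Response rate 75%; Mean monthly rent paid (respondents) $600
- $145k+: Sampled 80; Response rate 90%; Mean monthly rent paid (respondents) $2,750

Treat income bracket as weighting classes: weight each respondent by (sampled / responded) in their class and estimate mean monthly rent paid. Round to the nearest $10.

$1,210

With weight = n_sampled/n_responded per class, the weighted class total is n_sampled:
  under $65k: 360 × 850 = 306,000
  $65–94k: 320 × 900 = 288,000
  $95–134k: 360 × 2050 = 738,000
  $135–144k: 320 × 600 = 192,000
  $145k+: 80 × 2750 = 220,000
Adjusted estimate = 1,744,000 / 1,440 = 1211.11 → $1,210.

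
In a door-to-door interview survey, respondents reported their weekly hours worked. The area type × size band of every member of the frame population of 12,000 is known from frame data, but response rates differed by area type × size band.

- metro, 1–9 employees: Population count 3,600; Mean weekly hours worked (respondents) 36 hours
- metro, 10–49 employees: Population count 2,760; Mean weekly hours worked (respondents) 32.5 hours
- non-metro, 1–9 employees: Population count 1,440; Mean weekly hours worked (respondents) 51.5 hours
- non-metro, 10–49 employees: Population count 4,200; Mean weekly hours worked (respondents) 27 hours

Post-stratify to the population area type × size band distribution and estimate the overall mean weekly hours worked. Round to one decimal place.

33.9

Weight each group's respondent value by its population share:
  metro, 1–9 employees: (3,600/12,000) × 36 = 10.8
  metro, 10–49 employees: (2,760/12,000) × 32.5 = 7.475
  non-metro, 1–9 employees: (1,440/12,000) × 51.5 = 6.18
  non-metro, 10–49 employees: (4,200/12,000) × 27 = 9.45
Post-stratified estimate = 33.905 → 33.9.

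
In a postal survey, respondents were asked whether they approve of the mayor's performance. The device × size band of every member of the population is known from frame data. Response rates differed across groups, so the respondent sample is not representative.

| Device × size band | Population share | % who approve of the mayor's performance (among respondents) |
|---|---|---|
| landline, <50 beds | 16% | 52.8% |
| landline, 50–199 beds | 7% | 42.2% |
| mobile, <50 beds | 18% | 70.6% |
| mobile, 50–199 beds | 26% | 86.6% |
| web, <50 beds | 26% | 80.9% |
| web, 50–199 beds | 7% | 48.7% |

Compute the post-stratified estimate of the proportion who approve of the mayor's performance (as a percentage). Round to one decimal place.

71.1%

Each cell contributes population-share × respondent value:
  landline, <50 beds: 0.16 × 52.8 = 8.448
  landline, 50–199 beds: 0.07 × 42.2 = 2.954
  mobile, <50 beds: 0.18 × 70.6 = 12.708
  mobile, 50–199 beds: 0.26 × 86.6 = 22.516
  web, <50 beds: 0.26 × 80.9 = 21.034
  web, 50–199 beds: 0.07 × 48.7 = 3.409
Post-stratified estimate = 71.069 → 71.1%.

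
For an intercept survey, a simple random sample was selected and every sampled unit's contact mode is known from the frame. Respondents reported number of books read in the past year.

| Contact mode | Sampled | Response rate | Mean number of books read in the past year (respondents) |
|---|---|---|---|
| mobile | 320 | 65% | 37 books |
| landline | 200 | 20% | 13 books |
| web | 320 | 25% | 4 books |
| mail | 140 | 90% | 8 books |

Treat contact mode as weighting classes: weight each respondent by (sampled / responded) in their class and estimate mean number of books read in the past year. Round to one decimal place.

17.2

Each respondent's weight = sampled/responded in their class; summing within a class gives n_sampled, so:
  mobile: 320 × 37 = 11,840
  landline: 200 × 13 = 2600
  web: 320 × 4 = 1280
  mail: 140 × 8 = 1120
Adjusted estimate = 16,840 / 980 = 17.1837 → 17.2.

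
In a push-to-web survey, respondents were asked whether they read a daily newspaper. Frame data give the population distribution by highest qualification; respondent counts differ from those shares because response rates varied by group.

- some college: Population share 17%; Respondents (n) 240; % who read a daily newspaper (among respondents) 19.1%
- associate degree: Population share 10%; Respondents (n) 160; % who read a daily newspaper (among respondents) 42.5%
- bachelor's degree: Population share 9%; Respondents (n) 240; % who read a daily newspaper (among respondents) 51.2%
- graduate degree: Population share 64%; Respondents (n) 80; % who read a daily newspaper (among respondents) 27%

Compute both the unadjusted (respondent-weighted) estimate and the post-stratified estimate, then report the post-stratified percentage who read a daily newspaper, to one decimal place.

Without adjustment, the pooled respondent share is:
  (240/720)×19.1 + (160/720)×42.5 + (240/720)×51.2 + (80/720)×27 = 35.8778%
Post-stratified estimate weights by population shares:
  0.17×19.1 + 0.1×42.5 + 0.09×51.2 + 0.64×27 = 29.385%

29.4%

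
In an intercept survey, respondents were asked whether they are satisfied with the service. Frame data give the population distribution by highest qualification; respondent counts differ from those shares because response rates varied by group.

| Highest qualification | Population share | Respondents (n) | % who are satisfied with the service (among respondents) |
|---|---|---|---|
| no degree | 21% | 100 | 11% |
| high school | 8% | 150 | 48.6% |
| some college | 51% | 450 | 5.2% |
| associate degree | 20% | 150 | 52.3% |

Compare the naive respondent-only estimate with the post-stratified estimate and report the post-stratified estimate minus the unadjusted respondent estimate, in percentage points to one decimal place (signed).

-2.5 percentage points

Unadjusted (pooled respondent) estimate weights by respondent counts:
  (100/850)×11 + (150/850)×48.6 + (450/850)×5.2 + (150/850)×52.3 = 21.8529%
Post-stratified estimate weights by population shares:
  0.21×11 + 0.08×48.6 + 0.51×5.2 + 0.2×52.3 = 19.31%
Difference = 19.31 − 21.8529 = -2.5429 pp.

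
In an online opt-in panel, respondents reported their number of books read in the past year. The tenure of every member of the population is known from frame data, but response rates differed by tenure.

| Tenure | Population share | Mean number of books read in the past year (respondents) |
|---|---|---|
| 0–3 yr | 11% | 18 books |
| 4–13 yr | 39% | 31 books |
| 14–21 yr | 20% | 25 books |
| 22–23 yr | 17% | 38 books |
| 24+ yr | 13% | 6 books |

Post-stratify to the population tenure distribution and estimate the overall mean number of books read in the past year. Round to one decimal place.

Each cell contributes population-share × respondent value:
  0–3 yr: 0.11 × 18 = 1.98
  4–13 yr: 0.39 × 31 = 12.09
  14–21 yr: 0.2 × 25 = 5
  22–23 yr: 0.17 × 38 = 6.46
  24+ yr: 0.13 × 6 = 0.78
Post-stratified estimate = 26.31 → 26.3.

26.3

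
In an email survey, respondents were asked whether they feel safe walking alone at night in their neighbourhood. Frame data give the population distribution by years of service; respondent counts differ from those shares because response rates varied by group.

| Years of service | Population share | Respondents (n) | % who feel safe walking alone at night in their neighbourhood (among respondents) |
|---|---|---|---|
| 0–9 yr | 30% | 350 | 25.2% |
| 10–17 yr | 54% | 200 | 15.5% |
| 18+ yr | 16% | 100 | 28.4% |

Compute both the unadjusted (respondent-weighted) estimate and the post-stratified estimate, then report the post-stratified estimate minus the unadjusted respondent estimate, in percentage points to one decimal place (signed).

-2.2 percentage points

Unadjusted (pooled respondent) estimate weights by respondent counts:
  (350/650)×25.2 + (200/650)×15.5 + (100/650)×28.4 = 22.7077%
Post-stratified estimate weights by population shares:
  0.3×25.2 + 0.54×15.5 + 0.16×28.4 = 20.474%
Difference = 20.474 − 22.7077 = -2.2337 pp.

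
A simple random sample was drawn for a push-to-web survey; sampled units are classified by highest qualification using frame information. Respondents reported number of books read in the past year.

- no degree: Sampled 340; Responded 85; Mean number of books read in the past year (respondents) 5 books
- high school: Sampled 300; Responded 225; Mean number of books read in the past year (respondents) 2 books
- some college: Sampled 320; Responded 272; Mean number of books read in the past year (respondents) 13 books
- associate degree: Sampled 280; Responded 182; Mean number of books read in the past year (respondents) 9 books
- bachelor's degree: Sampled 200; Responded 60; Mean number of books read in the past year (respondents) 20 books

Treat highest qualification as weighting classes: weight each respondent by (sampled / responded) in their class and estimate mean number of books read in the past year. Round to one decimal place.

Class response rates: no degree 85/340 = 25%, high school 225/300 = 75%, some college 272/320 = 85%, associate degree 182/280 = 65%, bachelor's degree 60/200 = 30%.
Weighting each respondent by the inverse class response rate inflates each class back to its sampled size, so the class weight is n_sampled:
  no degree: 340 × 5 = 1700
  high school: 300 × 2 = 600
  some college: 320 × 13 = 4160
  associate degree: 280 × 9 = 2520
  bachelor's degree: 200 × 20 = 4000
Adjusted estimate = 12,980 / 1,440 = 9.01389 → 9.0.

9.0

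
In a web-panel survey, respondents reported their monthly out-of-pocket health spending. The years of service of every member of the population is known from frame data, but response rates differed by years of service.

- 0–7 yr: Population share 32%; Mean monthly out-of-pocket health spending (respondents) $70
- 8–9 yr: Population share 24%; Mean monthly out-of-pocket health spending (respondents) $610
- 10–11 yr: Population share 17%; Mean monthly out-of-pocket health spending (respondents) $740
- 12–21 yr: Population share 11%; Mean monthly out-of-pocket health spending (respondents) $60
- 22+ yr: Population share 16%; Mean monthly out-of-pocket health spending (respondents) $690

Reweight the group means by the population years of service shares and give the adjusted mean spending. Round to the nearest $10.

$410

Weight each group's respondent value by its population share:
  0–7 yr: 0.32 × 70 = 22.4
  8–9 yr: 0.24 × 610 = 146.4
  10–11 yr: 0.17 × 740 = 125.8
  12–21 yr: 0.11 × 60 = 6.6
  22+ yr: 0.16 × 690 = 110.4
Post-stratified estimate = 411.6 → $410.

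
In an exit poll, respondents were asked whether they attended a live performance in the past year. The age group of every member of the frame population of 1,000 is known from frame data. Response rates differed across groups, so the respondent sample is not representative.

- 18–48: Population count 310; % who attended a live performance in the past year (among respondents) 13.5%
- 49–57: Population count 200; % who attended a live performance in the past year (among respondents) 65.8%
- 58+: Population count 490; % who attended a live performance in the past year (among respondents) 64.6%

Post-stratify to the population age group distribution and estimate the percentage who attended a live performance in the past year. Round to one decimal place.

Reweight to the known age group distribution:
  18–48: (310/1,000) × 13.5 = 4.185
  49–57: (200/1,000) × 65.8 = 13.16
  58+: (490/1,000) × 64.6 = 31.654
Post-stratified estimate = 48.999 → 49.0%.

49.0%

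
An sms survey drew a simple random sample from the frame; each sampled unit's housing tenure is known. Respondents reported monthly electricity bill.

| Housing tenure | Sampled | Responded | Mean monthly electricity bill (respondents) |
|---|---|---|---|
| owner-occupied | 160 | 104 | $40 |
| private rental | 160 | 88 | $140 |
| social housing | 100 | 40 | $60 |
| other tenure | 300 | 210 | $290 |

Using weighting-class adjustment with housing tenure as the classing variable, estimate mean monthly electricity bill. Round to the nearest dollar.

Class response rates: owner-occupied 104/160 = 65%, private rental 88/160 = 55%, social housing 40/100 = 40%, other tenure 210/300 = 70%.
Each respondent's weight = sampled/responded in their class; summing within a class gives n_sampled, so:
  owner-occupied: 160 × 40 = 6400
  private rental: 160 × 140 = 22,400
  social housing: 100 × 60 = 6000
  other tenure: 300 × 290 = 87,000
Adjusted estimate = 121,800 / 720 = 169.167 → $169.

$169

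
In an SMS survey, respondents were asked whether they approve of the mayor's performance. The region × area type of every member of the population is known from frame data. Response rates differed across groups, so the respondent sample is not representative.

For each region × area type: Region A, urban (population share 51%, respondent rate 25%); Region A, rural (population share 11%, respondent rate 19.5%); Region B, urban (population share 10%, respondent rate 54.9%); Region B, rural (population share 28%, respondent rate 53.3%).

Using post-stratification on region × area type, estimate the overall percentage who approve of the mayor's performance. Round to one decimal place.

Each cell contributes population-share × respondent value:
  Region A, urban: 0.51 × 25 = 12.75
  Region A, rural: 0.11 × 19.5 = 2.145
  Region B, urban: 0.1 × 54.9 = 5.49
  Region B, rural: 0.28 × 53.3 = 14.924
Post-stratified estimate = 35.309 → 35.3%.

35.3%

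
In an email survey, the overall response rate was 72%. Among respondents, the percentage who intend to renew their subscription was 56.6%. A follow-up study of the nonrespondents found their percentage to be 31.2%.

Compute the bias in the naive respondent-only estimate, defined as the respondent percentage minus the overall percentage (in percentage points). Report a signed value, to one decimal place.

Nonresponse fraction = 1 − 0.72 = 0.28.
Bias = (nonresponse fraction) × (respondent percentage − nonrespondent percentage)
     = 0.28 × (56.6 − 31.2) = 0.28 × 25.4 = 7.112.

+7.1 percentage points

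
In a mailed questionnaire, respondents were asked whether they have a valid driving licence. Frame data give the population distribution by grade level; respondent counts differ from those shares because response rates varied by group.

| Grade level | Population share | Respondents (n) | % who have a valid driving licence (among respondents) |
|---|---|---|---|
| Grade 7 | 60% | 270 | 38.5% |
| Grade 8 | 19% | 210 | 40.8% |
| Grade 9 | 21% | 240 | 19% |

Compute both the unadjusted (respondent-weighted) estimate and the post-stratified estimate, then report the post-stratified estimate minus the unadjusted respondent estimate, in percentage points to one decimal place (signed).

+2.2 percentage points

Naive respondent-only estimate (weights = respondent counts):
  (270/720)×38.5 + (210/720)×40.8 + (240/720)×19 = 32.6708%
Post-stratified estimate weights by population shares:
  0.6×38.5 + 0.19×40.8 + 0.21×19 = 34.842%
Difference = 34.842 − 32.6708 = 2.1712 pp.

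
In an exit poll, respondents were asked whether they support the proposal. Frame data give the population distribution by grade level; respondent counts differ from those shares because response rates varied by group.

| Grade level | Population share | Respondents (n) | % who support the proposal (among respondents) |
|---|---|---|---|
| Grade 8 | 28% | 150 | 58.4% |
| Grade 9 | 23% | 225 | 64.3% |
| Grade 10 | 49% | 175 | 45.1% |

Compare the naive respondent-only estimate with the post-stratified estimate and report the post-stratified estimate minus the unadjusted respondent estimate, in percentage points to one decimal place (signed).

-3.3 percentage points

Naive respondent-only estimate (weights = respondent counts):
  (150/550)×58.4 + (225/550)×64.3 + (175/550)×45.1 = 56.5818%
Post-stratified estimate weights by population shares:
  0.28×58.4 + 0.23×64.3 + 0.49×45.1 = 53.24%
Difference = 53.24 − 56.5818 = -3.3418 pp.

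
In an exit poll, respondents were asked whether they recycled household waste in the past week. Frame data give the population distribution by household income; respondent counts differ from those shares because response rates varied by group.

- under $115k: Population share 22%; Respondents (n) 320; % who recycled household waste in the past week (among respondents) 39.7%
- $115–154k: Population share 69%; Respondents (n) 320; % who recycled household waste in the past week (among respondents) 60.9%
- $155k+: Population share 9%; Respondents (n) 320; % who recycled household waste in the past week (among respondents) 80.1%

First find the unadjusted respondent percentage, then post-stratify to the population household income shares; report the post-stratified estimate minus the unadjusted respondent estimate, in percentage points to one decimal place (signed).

Without adjustment, the pooled respondent share is:
  (320/960)×39.7 + (320/960)×60.9 + (320/960)×80.1 = 60.2333%
Reweighting by population household income shares:
  0.22×39.7 + 0.69×60.9 + 0.09×80.1 = 57.964%
Difference = 57.964 − 60.2333 = -2.2693 pp.

-2.3 percentage points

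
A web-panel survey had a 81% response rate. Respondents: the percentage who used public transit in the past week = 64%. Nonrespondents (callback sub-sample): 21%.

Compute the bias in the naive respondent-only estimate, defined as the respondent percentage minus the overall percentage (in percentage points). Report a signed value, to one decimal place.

Nonresponse fraction = 1 − 0.81 = 0.19.
Bias = (nonresponse fraction) × (respondent percentage − nonrespondent percentage)
     = 0.19 × (64 − 21) = 0.19 × 43 = 8.17.

+8.2 percentage points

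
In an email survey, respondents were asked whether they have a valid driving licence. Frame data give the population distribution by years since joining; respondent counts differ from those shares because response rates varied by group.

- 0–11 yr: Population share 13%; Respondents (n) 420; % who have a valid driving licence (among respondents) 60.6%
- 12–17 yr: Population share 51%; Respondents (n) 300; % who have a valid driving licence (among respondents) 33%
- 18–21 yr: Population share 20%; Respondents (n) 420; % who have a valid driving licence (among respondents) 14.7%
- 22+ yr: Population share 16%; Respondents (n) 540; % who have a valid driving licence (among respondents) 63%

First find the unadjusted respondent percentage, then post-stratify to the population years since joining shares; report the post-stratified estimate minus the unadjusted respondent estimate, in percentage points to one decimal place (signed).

Unadjusted (pooled respondent) estimate weights by respondent counts:
  (420/1680)×60.6 + (300/1680)×33 + (420/1680)×14.7 + (540/1680)×63 = 44.9679%
Post-stratified estimate weights by population shares:
  0.13×60.6 + 0.51×33 + 0.2×14.7 + 0.16×63 = 37.728%
Difference = 37.728 − 44.9679 = -7.2399 pp.

-7.2 percentage points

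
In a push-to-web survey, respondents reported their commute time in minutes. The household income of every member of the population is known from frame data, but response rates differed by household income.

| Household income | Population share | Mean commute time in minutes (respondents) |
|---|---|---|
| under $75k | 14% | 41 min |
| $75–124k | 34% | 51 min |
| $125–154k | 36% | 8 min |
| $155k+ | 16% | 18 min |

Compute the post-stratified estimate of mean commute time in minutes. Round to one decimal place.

Weight each group's respondent value by its population share:
  under $75k: 0.14 × 41 = 5.74
  $75–124k: 0.34 × 51 = 17.34
  $125–154k: 0.36 × 8 = 2.88
  $155k+: 0.16 × 18 = 2.88
Post-stratified estimate = 28.84 → 28.8.

28.8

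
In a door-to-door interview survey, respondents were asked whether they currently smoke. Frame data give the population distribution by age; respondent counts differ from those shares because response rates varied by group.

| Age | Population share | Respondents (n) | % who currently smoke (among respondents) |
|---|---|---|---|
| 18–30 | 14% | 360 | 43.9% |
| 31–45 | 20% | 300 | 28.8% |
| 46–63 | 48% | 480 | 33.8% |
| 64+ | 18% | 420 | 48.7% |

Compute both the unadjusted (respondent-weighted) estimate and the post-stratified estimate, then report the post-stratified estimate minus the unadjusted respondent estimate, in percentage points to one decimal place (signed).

-2.3 percentage points

Naive respondent-only estimate (weights = respondent counts):
  (360/1560)×43.9 + (300/1560)×28.8 + (480/1560)×33.8 + (420/1560)×48.7 = 39.1808%
Post-stratified estimate weights by population shares:
  0.14×43.9 + 0.2×28.8 + 0.48×33.8 + 0.18×48.7 = 36.896%
Difference = 36.896 − 39.1808 = -2.2848 pp.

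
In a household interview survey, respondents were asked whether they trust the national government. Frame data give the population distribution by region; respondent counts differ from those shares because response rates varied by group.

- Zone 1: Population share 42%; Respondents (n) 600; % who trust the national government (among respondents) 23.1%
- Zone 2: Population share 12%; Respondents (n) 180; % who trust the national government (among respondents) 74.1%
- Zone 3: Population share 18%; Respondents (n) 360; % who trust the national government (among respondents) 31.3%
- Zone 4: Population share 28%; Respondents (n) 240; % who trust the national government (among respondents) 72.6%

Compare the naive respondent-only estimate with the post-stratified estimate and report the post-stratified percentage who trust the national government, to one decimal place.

Unadjusted (pooled respondent) estimate weights by respondent counts:
  (600/1380)×23.1 + (180/1380)×74.1 + (360/1380)×31.3 + (240/1380)×72.6 = 40.5%
Post-stratifying to population shares instead:
  0.42×23.1 + 0.12×74.1 + 0.18×31.3 + 0.28×72.6 = 44.556%

44.6%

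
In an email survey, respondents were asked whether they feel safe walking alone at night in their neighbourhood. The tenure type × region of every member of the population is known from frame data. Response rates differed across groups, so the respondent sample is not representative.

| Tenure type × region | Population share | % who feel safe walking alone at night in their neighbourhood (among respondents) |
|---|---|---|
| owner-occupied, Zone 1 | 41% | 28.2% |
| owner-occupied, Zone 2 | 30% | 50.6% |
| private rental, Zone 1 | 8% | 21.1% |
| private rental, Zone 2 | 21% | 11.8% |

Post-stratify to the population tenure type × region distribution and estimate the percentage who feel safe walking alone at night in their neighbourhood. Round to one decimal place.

Weight each group's respondent value by its population share:
  owner-occupied, Zone 1: 0.41 × 28.2 = 11.562
  owner-occupied, Zone 2: 0.3 × 50.6 = 15.18
  private rental, Zone 1: 0.08 × 21.1 = 1.688
  private rental, Zone 2: 0.21 × 11.8 = 2.478
Post-stratified estimate = 30.908 → 30.9%.

30.9%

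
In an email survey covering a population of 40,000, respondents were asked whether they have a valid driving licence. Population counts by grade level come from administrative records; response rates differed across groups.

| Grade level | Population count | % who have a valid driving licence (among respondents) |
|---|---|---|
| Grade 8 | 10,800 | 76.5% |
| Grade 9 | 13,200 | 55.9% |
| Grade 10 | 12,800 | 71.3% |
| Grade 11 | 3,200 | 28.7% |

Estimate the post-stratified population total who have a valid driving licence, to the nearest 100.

25,700

Each cell contributes its population count × the respondent rate:
  Grade 8: 10,800 × 76.5% = 8262
  Grade 9: 13,200 × 55.9% = 7378.8
  Grade 10: 12,800 × 71.3% = 9126.4
  Grade 11: 3,200 × 28.7% = 918.4
Estimated total = 25685.6 → 25,700.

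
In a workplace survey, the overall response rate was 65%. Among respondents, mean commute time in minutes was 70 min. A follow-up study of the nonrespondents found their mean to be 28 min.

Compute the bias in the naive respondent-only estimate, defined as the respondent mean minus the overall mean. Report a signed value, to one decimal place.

+14.7

Nonresponse fraction = 1 − 0.65 = 0.35.
Bias = (nonresponse fraction) × (respondent mean − nonrespondent mean)
     = 0.35 × (70 − 28) = 0.35 × 42 = 14.7.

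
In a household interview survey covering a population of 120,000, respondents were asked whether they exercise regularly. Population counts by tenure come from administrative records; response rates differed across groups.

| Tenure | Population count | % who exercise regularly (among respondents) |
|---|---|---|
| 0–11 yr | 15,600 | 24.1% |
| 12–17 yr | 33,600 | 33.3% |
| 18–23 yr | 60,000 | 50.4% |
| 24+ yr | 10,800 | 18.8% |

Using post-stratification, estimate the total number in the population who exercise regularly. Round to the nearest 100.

47,200

Estimated count per cell = population count × respondent percentage:
  0–11 yr: 15,600 × 24.1% = 3759.6
  12–17 yr: 33,600 × 33.3% = 11188.8
  18–23 yr: 60,000 × 50.4% = 30,240
  24+ yr: 10,800 × 18.8% = 2030.4
Estimated total = 47218.8 → 47,200.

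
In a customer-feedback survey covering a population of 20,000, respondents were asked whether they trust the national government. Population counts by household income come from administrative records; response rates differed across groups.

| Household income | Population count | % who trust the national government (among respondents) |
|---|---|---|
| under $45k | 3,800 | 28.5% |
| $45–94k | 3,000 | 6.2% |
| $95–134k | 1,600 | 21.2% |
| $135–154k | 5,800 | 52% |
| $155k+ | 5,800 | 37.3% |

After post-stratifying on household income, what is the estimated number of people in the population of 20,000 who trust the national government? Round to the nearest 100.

6,800

Each cell contributes its population count × the respondent rate:
  under $45k: 3,800 × 28.5% = 1083
  $45–94k: 3,000 × 6.2% = 186
  $95–134k: 1,600 × 21.2% = 339.2
  $135–154k: 5,800 × 52% = 3016
  $155k+: 5,800 × 37.3% = 2163.4
Estimated total = 6787.6 → 6,800.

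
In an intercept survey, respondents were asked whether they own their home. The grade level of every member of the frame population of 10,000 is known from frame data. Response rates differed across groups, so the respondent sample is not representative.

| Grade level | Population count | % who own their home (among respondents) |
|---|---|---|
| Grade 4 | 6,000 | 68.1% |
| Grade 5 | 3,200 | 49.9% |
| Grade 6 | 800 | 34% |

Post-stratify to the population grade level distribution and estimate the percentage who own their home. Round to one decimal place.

59.5%

Post-stratification weights by population share, not respondent share:
  Grade 4: (6,000/10,000) × 68.1 = 40.86
  Grade 5: (3,200/10,000) × 49.9 = 15.968
  Grade 6: (800/10,000) × 34 = 2.72
Post-stratified estimate = 59.548 → 59.5%.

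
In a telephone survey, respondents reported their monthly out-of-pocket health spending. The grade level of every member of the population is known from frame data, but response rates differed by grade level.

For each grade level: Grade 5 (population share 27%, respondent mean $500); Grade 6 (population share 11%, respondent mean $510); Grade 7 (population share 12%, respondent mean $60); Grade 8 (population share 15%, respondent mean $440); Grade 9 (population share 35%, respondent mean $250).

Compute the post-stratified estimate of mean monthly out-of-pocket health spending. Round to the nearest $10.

Post-stratification weights by population share, not respondent share:
  Grade 5: 0.27 × 500 = 135
  Grade 6: 0.11 × 510 = 56.1
  Grade 7: 0.12 × 60 = 7.2
  Grade 8: 0.15 × 440 = 66
  Grade 9: 0.35 × 250 = 87.5
Post-stratified estimate = 351.8 → $350.

$350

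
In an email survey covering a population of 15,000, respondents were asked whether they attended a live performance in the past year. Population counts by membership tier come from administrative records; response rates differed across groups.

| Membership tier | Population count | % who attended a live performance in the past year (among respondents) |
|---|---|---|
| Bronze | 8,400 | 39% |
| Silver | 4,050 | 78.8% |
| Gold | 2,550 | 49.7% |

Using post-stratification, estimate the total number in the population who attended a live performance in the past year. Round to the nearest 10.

Each cell contributes its population count × the respondent rate:
  Bronze: 8,400 × 39% = 3276
  Silver: 4,050 × 78.8% = 3191.4
  Gold: 2,550 × 49.7% = 1267.35
Estimated total = 7734.75 → 7,730.

7,730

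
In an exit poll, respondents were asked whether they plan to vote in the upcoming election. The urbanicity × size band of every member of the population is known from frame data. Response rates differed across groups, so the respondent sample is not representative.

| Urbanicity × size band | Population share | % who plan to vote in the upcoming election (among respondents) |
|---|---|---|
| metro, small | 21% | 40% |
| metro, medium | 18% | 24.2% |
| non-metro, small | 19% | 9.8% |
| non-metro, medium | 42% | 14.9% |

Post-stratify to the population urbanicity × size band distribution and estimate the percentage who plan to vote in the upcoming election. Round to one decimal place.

Post-stratification weights by population share, not respondent share:
  metro, small: 0.21 × 40 = 8.4
  metro, medium: 0.18 × 24.2 = 4.356
  non-metro, small: 0.19 × 9.8 = 1.862
  non-metro, medium: 0.42 × 14.9 = 6.258
Post-stratified estimate = 20.876 → 20.9%.

20.9%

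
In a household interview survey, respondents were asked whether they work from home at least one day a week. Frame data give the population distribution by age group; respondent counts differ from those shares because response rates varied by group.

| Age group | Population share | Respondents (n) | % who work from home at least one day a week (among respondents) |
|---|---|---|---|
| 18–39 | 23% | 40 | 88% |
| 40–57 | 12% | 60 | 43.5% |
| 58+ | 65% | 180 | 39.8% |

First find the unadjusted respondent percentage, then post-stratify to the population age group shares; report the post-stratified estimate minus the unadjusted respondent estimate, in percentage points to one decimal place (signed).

+3.9 percentage points

Unadjusted (pooled respondent) estimate weights by respondent counts:
  (40/280)×88 + (60/280)×43.5 + (180/280)×39.8 = 47.4786%
Post-stratified estimate weights by population shares:
  0.23×88 + 0.12×43.5 + 0.65×39.8 = 51.33%
Difference = 51.33 − 47.4786 = 3.8514 pp.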